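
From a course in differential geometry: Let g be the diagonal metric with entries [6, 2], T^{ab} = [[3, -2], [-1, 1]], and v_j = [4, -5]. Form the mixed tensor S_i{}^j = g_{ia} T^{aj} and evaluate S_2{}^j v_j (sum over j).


Step 1: lower the first index. For a diagonal metric, g_{ia} T^{aj} = g_{ii} T^{ij} (no sum on i).
g_{22} = 2
S_2{}^1 = 2 * T^{21} = 2 * -1 = -2
S_2{}^2 = 2 * T^{22} = 2 * 1 = 2
Step 2: contract S_2{}^j with v_j.
S_2{}^1 * v_1 = -2 * 4 = -8
S_2{}^2 * v_2 = 2 * -5 = -10
Result = -8 + -10 = -18

-18


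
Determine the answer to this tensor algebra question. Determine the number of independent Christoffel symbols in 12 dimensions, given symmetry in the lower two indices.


Christoffel symbols Gamma^k_{ij} are symmetric in i,j, so there are d * d(d+1)/2 independent symbols.
d = 12
d(d+1)/2 = 12 * 13 / 2 = 78
Total = 12 * 78 = 936

936


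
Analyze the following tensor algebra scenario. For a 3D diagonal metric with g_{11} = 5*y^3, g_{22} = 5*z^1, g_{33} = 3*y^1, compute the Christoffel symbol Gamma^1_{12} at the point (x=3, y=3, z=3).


For a diagonal metric, Gamma^k_{ij} = (1/2) g^{kk} (dg_{ik}/dx_j + dg_{jk}/dx_i - dg_{ij}/dx_k).
The metric is diagonal, so g_{ab} = 0 for a != b.
At the given point: g_{11} = 135, g_{22} = 15, g_{33} = 9
g^{11} = 1/135
dg_{11}/dx_2 = dg_{11}/dx_2 = 135
dg_{21}/dx_1 = 0 (off-diagonal)
dg_{12}/dx_1 = 0 (off-diagonal)
Numerator = 135 + 0 - 0 = 135
Gamma^1_{12} = 135 / (2 * 135) = 1/2

1/2


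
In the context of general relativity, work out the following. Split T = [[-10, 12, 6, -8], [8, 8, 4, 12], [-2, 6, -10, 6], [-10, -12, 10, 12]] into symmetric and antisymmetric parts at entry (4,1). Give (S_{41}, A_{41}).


T_{41} = -10
T_{14} = -8
S_{41} = (-10 + -8)/2 = -18/2 = -9
A_{41} = (-10 - -8)/2 = -2/2 = -1
Check: S + A = -9 + -1 = -10 = T_{41}.

(-9, -1)


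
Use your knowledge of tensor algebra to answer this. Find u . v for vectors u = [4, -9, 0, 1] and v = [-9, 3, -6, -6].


The inner product u . v = sum of u_i * v_i.
Term-by-term: 4 * -9, -9 * 3, 0 * -6, 1 * -6
Products: -36, -27, 0, -6
Sum = -36 + -27 + 0 + -6 = -69

-69


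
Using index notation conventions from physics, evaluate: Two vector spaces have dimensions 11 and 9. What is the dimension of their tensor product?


The dimension of a tensor product is the product of dimensions.
dim(V) = 11, dim(W) = 9
dim(V (x) W) = 11 * 9 = 99

99


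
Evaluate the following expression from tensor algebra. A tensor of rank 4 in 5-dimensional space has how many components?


The number of components of a rank-r tensor in d dimensions is d^r.
Here d = 5 and r = 4.
5^4 = 625

625


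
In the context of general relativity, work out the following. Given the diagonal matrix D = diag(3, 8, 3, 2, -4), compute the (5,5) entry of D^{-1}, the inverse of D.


For a diagonal matrix, the inverse has entries (D^{-1})_{ii} = 1/d_{ii}.
The diagonal entries are: d_{11} = 3, d_{22} = 8, d_{33} = 3, d_{44} = 2, d_{55} = -4
We need (D^{-1})_{55} = 1/d_{55} = 1/-4 = -1/4

-1/4


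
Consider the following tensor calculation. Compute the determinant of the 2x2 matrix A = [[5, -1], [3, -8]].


For a 2x2 matrix [[a, b], [c, d]], det = a*d - b*c.
a = 5, b = -1, c = 3, d = -8
a*d = 5 * -8 = -40
b*c = -1 * 3 = -3
det = -40 - -3 = -37

-37


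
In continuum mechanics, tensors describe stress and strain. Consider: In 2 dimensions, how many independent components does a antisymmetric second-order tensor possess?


A antisymmetric rank-2 tensor in d dimensions has d(d-1)/2 independent components.
d = 2
d(d-1)/2 = 2 * 1 / 2 = 2 / 2 = 1

1


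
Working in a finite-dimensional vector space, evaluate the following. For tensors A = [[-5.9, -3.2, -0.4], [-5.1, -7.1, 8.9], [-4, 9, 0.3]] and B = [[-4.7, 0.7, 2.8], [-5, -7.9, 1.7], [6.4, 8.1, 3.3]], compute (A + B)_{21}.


Tensor addition is component-wise: (A + B)_{ij} = A_{ij} + B_{ij}.
A_{21} = -5.1
B_{21} = -5
(A + B)_{21} = -5.1 + -5 = -10.1

-10.1


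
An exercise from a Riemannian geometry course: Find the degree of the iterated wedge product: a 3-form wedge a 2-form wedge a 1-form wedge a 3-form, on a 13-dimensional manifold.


The degree of a wedge product is the sum of the degrees of the individual forms.
Degrees: 3, 2, 1, 3
Total degree = 3 + 2 + 1 + 3 = 9

9


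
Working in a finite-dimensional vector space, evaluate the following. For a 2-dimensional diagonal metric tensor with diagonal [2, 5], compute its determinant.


For a diagonal metric, the determinant is the product of diagonal entries.
Diagonal entries: 2, 5
det(g) = 2 * 5 = 10

10


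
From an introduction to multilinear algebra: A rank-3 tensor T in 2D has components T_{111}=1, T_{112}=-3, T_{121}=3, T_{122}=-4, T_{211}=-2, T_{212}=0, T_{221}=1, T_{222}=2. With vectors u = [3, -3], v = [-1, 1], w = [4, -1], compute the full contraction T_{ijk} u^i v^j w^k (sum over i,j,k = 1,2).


S = sum over i,j,k of T_{ijk} u_i v_j w_k. Expanding all 8 terms:
T_{111}*u_1*v_1*w_1 = 1*3*-1*4 = -12  (running total: -12)
T_{112}*u_1*v_1*w_2 = -3*3*-1*-1 = -9  (running total: -21)
T_{121}*u_1*v_2*w_1 = 3*3*1*4 = 36  (running total: 15)
T_{122}*u_1*v_2*w_2 = -4*3*1*-1 = 12  (running total: 27)
T_{211}*u_2*v_1*w_1 = -2*-3*-1*4 = -24  (running total: 3)
T_{212}*u_2*v_1*w_2 = 0*-3*-1*-1 = 0  (running total: 3)
T_{221}*u_2*v_2*w_1 = 1*-3*1*4 = -12  (running total: -9)
T_{222}*u_2*v_2*w_2 = 2*-3*1*-1 = 6  (running total: -3)
S = -3

-3


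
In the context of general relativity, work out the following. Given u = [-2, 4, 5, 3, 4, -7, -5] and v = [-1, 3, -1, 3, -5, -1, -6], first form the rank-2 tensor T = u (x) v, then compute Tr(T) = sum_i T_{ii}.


The outer product gives T_{ij} = u_i v_j.
The trace (contraction) is Tr(T) = sum_i T_{ii} = sum_i u_i v_i.
Diagonal entries:
T_{11} = u_1 * v_1 = -2 * -1 = 2
T_{22} = u_2 * v_2 = 4 * 3 = 12
T_{33} = u_3 * v_3 = 5 * -1 = -5
T_{44} = u_4 * v_4 = 3 * 3 = 9
T_{55} = u_5 * v_5 = 4 * -5 = -20
T_{66} = u_6 * v_6 = -7 * -1 = 7
T_{77} = u_7 * v_7 = -5 * -6 = 30
Tr(T) = 2 + 12 + -5 + 9 + -20 + 7 + 30 = 35

35


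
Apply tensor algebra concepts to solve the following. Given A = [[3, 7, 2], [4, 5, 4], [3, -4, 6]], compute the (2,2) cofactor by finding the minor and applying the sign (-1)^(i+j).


To find cofactor C_{22}, delete row 2 and column 2.
The resulting 2x2 submatrix is: [[3, 2], [3, 6]]
Minor M_{22} = 3*6 - 2*3
  = 18 - 6 = 12
Sign = (-1)^(2+2) = (-1)^4 = 1
Cofactor C_{22} = 1 * 12 = 12

12


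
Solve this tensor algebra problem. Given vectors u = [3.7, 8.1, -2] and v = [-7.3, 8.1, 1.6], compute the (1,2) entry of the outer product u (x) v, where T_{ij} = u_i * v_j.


The outer product entry T_{ij} = u_i * v_j.
We need i=1, j=2.
u_1 = 3.7, v_2 = 8.1
T_{1,2} = 3.7 * 8.1 = 29.97

29.97


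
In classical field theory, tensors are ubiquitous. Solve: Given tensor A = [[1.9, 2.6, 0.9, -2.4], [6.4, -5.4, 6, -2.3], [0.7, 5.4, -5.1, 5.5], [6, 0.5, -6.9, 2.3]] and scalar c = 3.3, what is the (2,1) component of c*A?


Scalar multiplication: (cA)_{ij} = c * A_{ij}.
c = 3.3
A_{21} = 6.4
(cA)_{21} = 3.3 * 6.4 = 21.12

21.12


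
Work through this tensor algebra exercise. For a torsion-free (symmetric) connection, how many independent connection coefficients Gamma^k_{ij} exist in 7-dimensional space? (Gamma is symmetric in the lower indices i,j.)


Christoffel symbols Gamma^k_{ij} are symmetric in i,j, so there are d * d(d+1)/2 independent symbols.
d = 7
d(d+1)/2 = 7 * 8 / 2 = 28
Total = 7 * 28 = 196

196


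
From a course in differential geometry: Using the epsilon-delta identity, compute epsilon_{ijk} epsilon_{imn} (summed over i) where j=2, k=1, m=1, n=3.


Using the identity: epsilon_{ijk} epsilon_{imn} = delta_{jm} delta_{kn} - delta_{jn} delta_{km}.
delta_{21} = 0
delta_{13} = 0
delta_{23} = 0
delta_{11} = 1
Result = 0 * 0 - 0 * 1 = 0 - 0 = 0

0


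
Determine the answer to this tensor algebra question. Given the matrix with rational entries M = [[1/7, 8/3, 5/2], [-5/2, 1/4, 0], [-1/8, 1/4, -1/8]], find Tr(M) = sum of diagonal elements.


The trace is the sum of diagonal entries.
Diagonal: M[1,1] = 1/7, M[2,2] = 1/4, M[3,3] = -1/8
Tr(M) = 1/7 + 1/4 + -1/8
Computing step by step:
After adding M[1,1]: 1/7
After adding M[2,2]: 11/28
After adding M[3,3]: 15/56
Tr(M) = 15/56

15/56


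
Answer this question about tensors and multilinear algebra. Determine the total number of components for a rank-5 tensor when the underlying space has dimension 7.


The number of components of a rank-r tensor in d dimensions is d^r.
Here d = 7 and r = 5.
7^5 = 16807

16807


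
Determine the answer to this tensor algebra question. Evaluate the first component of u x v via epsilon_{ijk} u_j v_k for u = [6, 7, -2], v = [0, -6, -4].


(u x v)_1 = sum_{j,k} epsilon_{1jk} u_j v_k. Only permutations of (1,2,3) contribute; the two non-zero terms are:
eps_{123} u_2 v_3 = 1 * 7 * -4 = -28
eps_{132} u_3 v_2 = -1 * -2 * -6 = -12
(u x v)_1 = -40

-40


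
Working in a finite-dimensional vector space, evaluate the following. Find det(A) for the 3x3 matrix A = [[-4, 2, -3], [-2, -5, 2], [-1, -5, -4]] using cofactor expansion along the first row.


Expanding along the first row, det(A) = a11*M_11 - a12*M_12 + a13*M_13, where M_1j is the (1,j) minor.
Minor M_11 = -5*-4 - 2*-5 = 30
Minor M_12 = -2*-4 - 2*-1 = 10
Minor M_13 = -2*-5 - -5*-1 = 5
det = -4*(30) - 2*(10) + -3*(5)
    = -120 - 20 + -15
    = -155

-155


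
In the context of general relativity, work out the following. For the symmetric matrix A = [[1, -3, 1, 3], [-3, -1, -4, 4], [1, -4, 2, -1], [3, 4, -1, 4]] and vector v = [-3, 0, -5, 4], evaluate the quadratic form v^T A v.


First compute Av:
(Av)_1 = 1*-3 + -3*0 + 1*-5 + 3*4 = 4
(Av)_2 = -3*-3 + -1*0 + -4*-5 + 4*4 = 45
(Av)_3 = 1*-3 + -4*0 + 2*-5 + -1*4 = -17
(Av)_4 = 3*-3 + 4*0 + -1*-5 + 4*4 = 12
Av = [4, 45, -17, 12]
Then v^T (Av) = -3*4 + 0*45 + -5*-17 + 4*12
= -12 + 0 + 85 + 48 = 121

121


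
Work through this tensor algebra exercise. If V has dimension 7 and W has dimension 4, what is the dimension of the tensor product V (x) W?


The dimension of a tensor product is the product of dimensions.
dim(V) = 7, dim(W) = 4
dim(V (x) W) = 7 * 4 = 28

28


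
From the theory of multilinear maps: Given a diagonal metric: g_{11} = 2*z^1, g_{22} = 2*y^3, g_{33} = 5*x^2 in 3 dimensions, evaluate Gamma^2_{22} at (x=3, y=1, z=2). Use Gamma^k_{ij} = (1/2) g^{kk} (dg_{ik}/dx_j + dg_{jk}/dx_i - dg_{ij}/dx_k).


For a diagonal metric, Gamma^k_{ij} = (1/2) g^{kk} (dg_{ik}/dx_j + dg_{jk}/dx_i - dg_{ij}/dx_k).
The metric is diagonal, so g_{ab} = 0 for a != b.
At the given point: g_{11} = 4, g_{22} = 2, g_{33} = 45
g^{22} = 1/2
dg_{22}/dx_2 = dg_{22}/dx_2 = 6
dg_{22}/dx_2 = dg_{22}/dx_2 = 6
dg_{22}/dx_2 = dg_{22}/dx_2 = 6
Numerator = 6 + 6 - 6 = 6
Gamma^2_{22} = 6 / (2 * 2) = 3/2

3/2


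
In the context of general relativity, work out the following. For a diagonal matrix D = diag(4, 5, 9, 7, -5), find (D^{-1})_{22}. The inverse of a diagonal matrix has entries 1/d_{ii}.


For a diagonal matrix, the inverse has entries (D^{-1})_{ii} = 1/d_{ii}.
The diagonal entries are: d_{11} = 4, d_{22} = 5, d_{33} = 9, d_{44} = 7, d_{55} = -5
We need (D^{-1})_{22} = 1/d_{22} = 1/5 = 1/5

1/5


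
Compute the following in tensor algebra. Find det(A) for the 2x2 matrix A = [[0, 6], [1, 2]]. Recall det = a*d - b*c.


For a 2x2 matrix [[a, b], [c, d]], det = a*d - b*c.
a = 0, b = 6, c = 1, d = 2
a*d = 0 * 2 = 0
b*c = 6 * 1 = 6
det = 0 - 6 = -6

-6


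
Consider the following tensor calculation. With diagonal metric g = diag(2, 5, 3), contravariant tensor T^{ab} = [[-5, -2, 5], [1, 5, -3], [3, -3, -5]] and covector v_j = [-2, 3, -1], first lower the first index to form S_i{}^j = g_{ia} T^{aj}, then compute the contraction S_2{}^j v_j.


Step 1: lower the first index. For a diagonal metric, g_{ia} T^{aj} = g_{ii} T^{ij} (no sum on i).
g_{22} = 5
S_2{}^1 = 5 * T^{21} = 5 * 1 = 5
S_2{}^2 = 5 * T^{22} = 5 * 5 = 25
S_2{}^3 = 5 * T^{23} = 5 * -3 = -15
Step 2: contract S_2{}^j with v_j.
S_2{}^1 * v_1 = 5 * -2 = -10
S_2{}^2 * v_2 = 25 * 3 = 75
S_2{}^3 * v_3 = -15 * -1 = 15
Result = -10 + 75 + 15 = 80

80


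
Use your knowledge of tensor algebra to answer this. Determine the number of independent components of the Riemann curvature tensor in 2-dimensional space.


The Riemann tensor in d dimensions has d^2(d^2 - 1)/12 independent components.
d = 2, so d^2 = 4
d^2 - 1 = 3
d^2(d^2 - 1) = 4 * 3 = 12
Divide by 12: 12 / 12 = 1

1


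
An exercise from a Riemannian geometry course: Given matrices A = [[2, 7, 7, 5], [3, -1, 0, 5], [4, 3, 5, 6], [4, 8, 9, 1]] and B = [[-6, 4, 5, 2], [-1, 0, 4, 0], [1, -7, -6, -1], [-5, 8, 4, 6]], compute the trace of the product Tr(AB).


Tr(AB) = sum_i (AB)_{ii} where (AB)_{ii} = sum_k A_{ik} B_{ki}.
(AB)_{11} = 2*-6 + 7*-1 + 7*1 + 5*-5 = -37
(AB)_{22} = 3*4 + -1*0 + 0*-7 + 5*8 = 52
(AB)_{33} = 4*5 + 3*4 + 5*-6 + 6*4 = 26
(AB)_{44} = 4*2 + 8*0 + 9*-1 + 1*6 = 5
Tr(AB) = -37 + 52 + 26 + 5 = 46

46


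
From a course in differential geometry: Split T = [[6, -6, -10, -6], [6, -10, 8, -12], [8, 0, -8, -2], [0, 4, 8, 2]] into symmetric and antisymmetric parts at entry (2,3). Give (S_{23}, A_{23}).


T_{23} = 8
T_{32} = 0
S_{23} = (8 + 0)/2 = 8/2 = 4
A_{23} = (8 - 0)/2 = 8/2 = 4
Check: S + A = 4 + 4 = 8 = T_{23}.

(4, 4)


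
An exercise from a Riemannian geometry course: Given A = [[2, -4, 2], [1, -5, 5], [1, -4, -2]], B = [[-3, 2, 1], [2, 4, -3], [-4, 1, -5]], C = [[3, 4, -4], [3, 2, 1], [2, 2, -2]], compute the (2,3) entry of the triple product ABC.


(ABC)_{23} = sum_m (AB)_{2m} C_{m3}. First compute row 2 of AB.
(AB)_{21} = 1*-3 + -5*2 + 5*-4 = -33
(AB)_{22} = 1*2 + -5*4 + 5*1 = -13
(AB)_{23} = 1*1 + -5*-3 + 5*-5 = -9
Now contract with column 3 of C:
(AB)_{21} * C_{13} = -33 * -4 = 132
(AB)_{22} * C_{23} = -13 * 1 = -13
(AB)_{23} * C_{33} = -9 * -2 = 18
(ABC)_{23} = 132 + -13 + 18 = 137

137


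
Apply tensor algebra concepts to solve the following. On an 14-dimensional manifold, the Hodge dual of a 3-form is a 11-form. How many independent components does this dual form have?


The Hodge dual of a p-form on an n-dimensional manifold is an (n-p)-form.
n = 14, p = 3, so dual degree = 14 - 3 = 11
The number of components is C(n, n-p) = C(14, 11) = 364

364


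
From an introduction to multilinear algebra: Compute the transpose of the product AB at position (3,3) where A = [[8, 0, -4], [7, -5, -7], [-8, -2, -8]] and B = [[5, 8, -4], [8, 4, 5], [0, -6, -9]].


(AB)^T_{ij} = (AB)_{ji} = sum_k A_{jk} B_{ki}.
For i=3, j=3 we need (AB)_{33}:
A_{31} * B_{13} = -8 * -4 = 32
A_{32} * B_{23} = -2 * 5 = -10
A_{33} * B_{33} = -8 * -9 = 72
Sum = 32 + -10 + 72 = 94

94


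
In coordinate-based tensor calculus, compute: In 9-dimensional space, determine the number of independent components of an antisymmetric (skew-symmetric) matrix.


An antisymmetric rank-2 tensor satisfies A_{ij} = -A_{ji}, so diagonal entries are zero.
The independent components are the upper-triangular entries: C(n, 2) = n(n-1)/2.
n = 9
C(9, 2) = 9 * 8 / 2 = 72 / 2 = 36

36


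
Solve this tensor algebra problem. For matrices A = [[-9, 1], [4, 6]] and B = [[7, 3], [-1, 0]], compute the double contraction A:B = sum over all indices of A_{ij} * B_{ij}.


A:B = sum over all i,j of A_{ij} * B_{ij}.
Row 1: -9*7=-63, 1*3=3 => row sum = -60
Row 2: 4*-1=-4, 6*0=0 => row sum = -4
Total = -60 + -4 = -64

-64


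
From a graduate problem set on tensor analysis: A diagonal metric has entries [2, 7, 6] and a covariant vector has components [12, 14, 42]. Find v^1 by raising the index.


To raise an index with a diagonal metric: v^i = v_i / g_{ii}.
For index 1: v_1 = 12, g_{11} = 2
v^1 = 12 / 2 = 6

6


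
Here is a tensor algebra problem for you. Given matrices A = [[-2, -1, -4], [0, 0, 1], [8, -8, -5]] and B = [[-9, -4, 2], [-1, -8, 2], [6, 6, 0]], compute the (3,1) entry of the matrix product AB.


(AB)_{ij} = sum_k A_{ik} B_{kj}.
For i=3, j=1:
A_{31} * B_{11} = 8 * -9 = -72
A_{32} * B_{21} = -8 * -1 = 8
A_{33} * B_{31} = -5 * 6 = -30
Sum = -72 + 8 + -30 = -94

-94


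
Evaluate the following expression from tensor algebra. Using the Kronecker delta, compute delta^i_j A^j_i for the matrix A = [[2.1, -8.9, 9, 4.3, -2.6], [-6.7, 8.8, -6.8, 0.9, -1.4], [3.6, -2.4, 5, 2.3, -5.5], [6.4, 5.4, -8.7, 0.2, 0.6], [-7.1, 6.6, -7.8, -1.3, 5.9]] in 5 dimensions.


The contraction (trace) of a rank-2 tensor is the sum of its diagonal elements.
Diagonal entries: A[1,1] = 2.1, A[2,2] = 8.8, A[3,3] = 5, A[4,4] = 0.2, A[5,5] = 5.9
Tr(A) = 2.1 + 8.8 + 5 + 0.2 + 5.9 = 22

22


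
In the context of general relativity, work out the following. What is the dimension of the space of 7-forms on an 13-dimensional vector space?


The dimension of the space of p-forms on an n-dimensional space is C(n, p).
n = 13, p = 7
C(13, 7) = 13! / (7! * 6!) = 1716

1716


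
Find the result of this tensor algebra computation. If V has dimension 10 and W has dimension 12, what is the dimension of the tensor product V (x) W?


The dimension of a tensor product is the product of dimensions.
dim(V) = 10, dim(W) = 12
dim(V (x) W) = 10 * 12 = 120

120


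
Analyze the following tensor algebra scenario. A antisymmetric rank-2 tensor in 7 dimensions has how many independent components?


A antisymmetric rank-2 tensor in d dimensions has d(d-1)/2 independent components.
d = 7
d(d-1)/2 = 7 * 6 / 2 = 42 / 2 = 21

21


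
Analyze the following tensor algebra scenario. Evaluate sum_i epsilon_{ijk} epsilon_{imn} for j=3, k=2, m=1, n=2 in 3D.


Using the identity: epsilon_{ijk} epsilon_{imn} = delta_{jm} delta_{kn} - delta_{jn} delta_{km}.
delta_{31} = 0
delta_{22} = 1
delta_{32} = 0
delta_{21} = 0
Result = 0 * 1 - 0 * 0 = 0 - 0 = 0

0


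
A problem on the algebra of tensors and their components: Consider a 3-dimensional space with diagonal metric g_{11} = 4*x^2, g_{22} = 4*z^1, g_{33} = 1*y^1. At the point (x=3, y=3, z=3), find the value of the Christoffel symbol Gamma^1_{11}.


For a diagonal metric, Gamma^k_{ij} = (1/2) g^{kk} (dg_{ik}/dx_j + dg_{jk}/dx_i - dg_{ij}/dx_k).
The metric is diagonal, so g_{ab} = 0 for a != b.
At the given point: g_{11} = 36, g_{22} = 12, g_{33} = 3
g^{11} = 1/36
dg_{11}/dx_1 = dg_{11}/dx_1 = 24
dg_{11}/dx_1 = dg_{11}/dx_1 = 24
dg_{11}/dx_1 = dg_{11}/dx_1 = 24
Numerator = 24 + 24 - 24 = 24
Gamma^1_{11} = 24 / (2 * 36) = 1/3

1/3


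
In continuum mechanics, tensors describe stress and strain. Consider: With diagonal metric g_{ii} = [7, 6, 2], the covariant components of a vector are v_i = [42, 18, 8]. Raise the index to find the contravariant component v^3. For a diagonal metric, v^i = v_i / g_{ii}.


To raise an index with a diagonal metric: v^i = v_i / g_{ii}.
For index 3: v_3 = 8, g_{33} = 2
v^3 = 8 / 2 = 4

4


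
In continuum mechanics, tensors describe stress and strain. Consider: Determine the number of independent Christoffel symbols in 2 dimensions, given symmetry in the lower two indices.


Christoffel symbols Gamma^k_{ij} are symmetric in i,j, so there are d * d(d+1)/2 independent symbols.
d = 2
d(d+1)/2 = 2 * 3 / 2 = 3
Total = 2 * 3 = 6

6


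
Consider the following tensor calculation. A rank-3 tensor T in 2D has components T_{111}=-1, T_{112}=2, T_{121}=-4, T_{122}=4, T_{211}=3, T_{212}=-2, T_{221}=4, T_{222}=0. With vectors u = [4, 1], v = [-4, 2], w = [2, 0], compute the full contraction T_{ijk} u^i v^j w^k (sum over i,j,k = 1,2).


S = sum over i,j,k of T_{ijk} u_i v_j w_k. Expanding all 8 terms:
T_{111}*u_1*v_1*w_1 = -1*4*-4*2 = 32  (running total: 32)
T_{112}*u_1*v_1*w_2 = 2*4*-4*0 = 0  (running total: 32)
T_{121}*u_1*v_2*w_1 = -4*4*2*2 = -64  (running total: -32)
T_{122}*u_1*v_2*w_2 = 4*4*2*0 = 0  (running total: -32)
T_{211}*u_2*v_1*w_1 = 3*1*-4*2 = -24  (running total: -56)
T_{212}*u_2*v_1*w_2 = -2*1*-4*0 = 0  (running total: -56)
T_{221}*u_2*v_2*w_1 = 4*1*2*2 = 16  (running total: -40)
T_{222}*u_2*v_2*w_2 = 0*1*2*0 = 0  (running total: -40)
S = -40

-40


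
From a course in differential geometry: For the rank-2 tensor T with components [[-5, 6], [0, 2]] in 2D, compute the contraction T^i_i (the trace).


The contraction (trace) of a rank-2 tensor is the sum of its diagonal elements.
Diagonal entries: A[1,1] = -5, A[2,2] = 2
Tr(A) = -5 + 2 = -3

-3


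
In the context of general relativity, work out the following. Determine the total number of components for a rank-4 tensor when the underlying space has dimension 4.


The number of components of a rank-r tensor in d dimensions is d^r.
Here d = 4 and r = 4.
4^4 = 256

256


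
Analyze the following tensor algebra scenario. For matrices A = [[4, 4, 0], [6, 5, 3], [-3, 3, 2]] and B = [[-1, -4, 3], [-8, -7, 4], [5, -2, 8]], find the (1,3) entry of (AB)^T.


(AB)^T_{ij} = (AB)_{ji} = sum_k A_{jk} B_{ki}.
For i=1, j=3 we need (AB)_{31}:
A_{31} * B_{11} = -3 * -1 = 3
A_{32} * B_{21} = 3 * -8 = -24
A_{33} * B_{31} = 2 * 5 = 10
Sum = 3 + -24 + 10 = -11

-11


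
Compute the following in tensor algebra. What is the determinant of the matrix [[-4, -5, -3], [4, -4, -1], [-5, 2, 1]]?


Expanding along the first row, det(A) = a11*M_11 - a12*M_12 + a13*M_13, where M_1j is the (1,j) minor.
Minor M_11 = -4*1 - -1*2 = -2
Minor M_12 = 4*1 - -1*-5 = -1
Minor M_13 = 4*2 - -4*-5 = -12
det = -4*(-2) - -5*(-1) + -3*(-12)
    = 8 - 5 + 36
    = 39

39


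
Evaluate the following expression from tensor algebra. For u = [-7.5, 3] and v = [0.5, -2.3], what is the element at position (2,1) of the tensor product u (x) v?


The outer product entry T_{ij} = u_i * v_j.
We need i=2, j=1.
u_2 = 3, v_1 = 0.5
T_{2,1} = 3 * 0.5 = 1.5

1.5


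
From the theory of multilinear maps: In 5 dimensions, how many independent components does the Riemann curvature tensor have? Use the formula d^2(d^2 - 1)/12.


The Riemann tensor in d dimensions has d^2(d^2 - 1)/12 independent components.
d = 5, so d^2 = 25
d^2 - 1 = 24
d^2(d^2 - 1) = 25 * 24 = 600
Divide by 12: 600 / 12 = 50

50


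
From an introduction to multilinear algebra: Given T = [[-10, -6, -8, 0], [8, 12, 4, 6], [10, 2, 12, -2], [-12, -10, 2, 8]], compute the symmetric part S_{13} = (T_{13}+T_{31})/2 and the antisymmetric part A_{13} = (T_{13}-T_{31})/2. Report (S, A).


T_{13} = -8
T_{31} = 10
S_{13} = (-8 + 10)/2 = 2/2 = 1
A_{13} = (-8 - 10)/2 = -18/2 = -9
Check: S + A = 1 + -9 = -8 = T_{13}.

(1, -9)


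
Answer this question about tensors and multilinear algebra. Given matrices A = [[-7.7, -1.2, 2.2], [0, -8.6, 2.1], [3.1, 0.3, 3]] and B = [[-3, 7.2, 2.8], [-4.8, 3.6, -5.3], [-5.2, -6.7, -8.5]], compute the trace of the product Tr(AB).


Tr(AB) = sum_i (AB)_{ii} where (AB)_{ii} = sum_k A_{ik} B_{ki}.
(AB)_{11} = -7.7*-3 + -1.2*-4.8 + 2.2*-5.2 = 17.42
(AB)_{22} = 0*7.2 + -8.6*3.6 + 2.1*-6.7 = -45.03
(AB)_{33} = 3.1*2.8 + 0.3*-5.3 + 3*-8.5 = -18.41
Tr(AB) = 17.42 + -45.03 + -18.41 = -46.02

-46.02


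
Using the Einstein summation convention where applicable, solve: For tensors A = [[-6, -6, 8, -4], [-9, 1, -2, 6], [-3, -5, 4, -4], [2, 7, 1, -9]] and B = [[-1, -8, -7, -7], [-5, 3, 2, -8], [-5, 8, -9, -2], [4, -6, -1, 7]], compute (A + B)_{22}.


Tensor addition is component-wise: (A + B)_{ij} = A_{ij} + B_{ij}.
A_{22} = 1
B_{22} = 3
(A + B)_{22} = 1 + 3 = 4

4


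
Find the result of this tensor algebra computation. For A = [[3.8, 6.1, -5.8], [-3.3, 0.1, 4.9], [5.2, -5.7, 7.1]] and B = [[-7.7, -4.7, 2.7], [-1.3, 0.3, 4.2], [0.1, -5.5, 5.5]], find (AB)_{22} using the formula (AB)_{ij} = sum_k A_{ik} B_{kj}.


(AB)_{ij} = sum_k A_{ik} B_{kj}.
For i=2, j=2:
A_{21} * B_{12} = -3.3 * -4.7 = 15.51
A_{22} * B_{22} = 0.1 * 0.3 = 0.03
A_{23} * B_{32} = 4.9 * -5.5 = -26.95
Sum = 15.51 + 0.03 + -26.95 = -11.41

-11.41


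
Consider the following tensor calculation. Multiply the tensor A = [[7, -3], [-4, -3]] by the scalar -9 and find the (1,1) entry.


Scalar multiplication: (cA)_{ij} = c * A_{ij}.
c = -9
A_{11} = 7
(cA)_{11} = -9 * 7 = -63

-63


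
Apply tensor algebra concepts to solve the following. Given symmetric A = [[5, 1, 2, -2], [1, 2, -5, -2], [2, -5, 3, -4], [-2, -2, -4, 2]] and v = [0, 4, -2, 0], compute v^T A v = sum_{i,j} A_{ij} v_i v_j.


First compute Av:
(Av)_1 = 5*0 + 1*4 + 2*-2 + -2*0 = 0
(Av)_2 = 1*0 + 2*4 + -5*-2 + -2*0 = 18
(Av)_3 = 2*0 + -5*4 + 3*-2 + -4*0 = -26
(Av)_4 = -2*0 + -2*4 + -4*-2 + 2*0 = 0
Av = [0, 18, -26, 0]
Then v^T (Av) = 0*0 + 4*18 + -2*-26 + 0*0
= 0 + 72 + 52 + 0 = 124

124


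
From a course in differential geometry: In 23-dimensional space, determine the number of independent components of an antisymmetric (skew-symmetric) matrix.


An antisymmetric rank-2 tensor satisfies A_{ij} = -A_{ji}, so diagonal entries are zero.
The independent components are the upper-triangular entries: C(n, 2) = n(n-1)/2.
n = 23
C(23, 2) = 23 * 22 / 2 = 506 / 2 = 253

253


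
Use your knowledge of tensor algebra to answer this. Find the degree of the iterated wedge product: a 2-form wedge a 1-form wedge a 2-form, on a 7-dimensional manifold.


The degree of a wedge product is the sum of the degrees of the individual forms.
Degrees: 2, 1, 2
Total degree = 2 + 1 + 2 = 5

5


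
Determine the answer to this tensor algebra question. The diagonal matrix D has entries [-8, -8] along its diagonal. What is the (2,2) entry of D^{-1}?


For a diagonal matrix, the inverse has entries (D^{-1})_{ii} = 1/d_{ii}.
The diagonal entries are: d_{11} = -8, d_{22} = -8
We need (D^{-1})_{22} = 1/d_{22} = 1/-8 = -1/8

-1/8


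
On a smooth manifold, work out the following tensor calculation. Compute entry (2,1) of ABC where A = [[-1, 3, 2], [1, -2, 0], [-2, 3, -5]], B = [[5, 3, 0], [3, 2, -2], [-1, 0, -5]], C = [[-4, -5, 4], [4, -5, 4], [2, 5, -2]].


(ABC)_{21} = sum_m (AB)_{2m} C_{m1}. First compute row 2 of AB.
(AB)_{21} = 1*5 + -2*3 + 0*-1 = -1
(AB)_{22} = 1*3 + -2*2 + 0*0 = -1
(AB)_{23} = 1*0 + -2*-2 + 0*-5 = 4
Now contract with column 1 of C:
(AB)_{21} * C_{11} = -1 * -4 = 4
(AB)_{22} * C_{21} = -1 * 4 = -4
(AB)_{23} * C_{31} = 4 * 2 = 8
(ABC)_{21} = 4 + -4 + 8 = 8

8


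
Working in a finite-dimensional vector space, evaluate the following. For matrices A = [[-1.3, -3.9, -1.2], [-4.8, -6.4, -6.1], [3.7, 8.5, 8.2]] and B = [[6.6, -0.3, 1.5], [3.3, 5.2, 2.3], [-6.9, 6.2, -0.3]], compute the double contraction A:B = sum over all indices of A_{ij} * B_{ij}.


A:B = sum over all i,j of A_{ij} * B_{ij}.
Row 1: -1.3*6.6=-8.58, -3.9*-0.3=1.17, -1.2*1.5=-1.8 => row sum = -9.21
Row 2: -4.8*3.3=-15.84, -6.4*5.2=-33.28, -6.1*2.3=-14.03 => row sum = -63.15
Row 3: 3.7*-6.9=-25.53, 8.5*6.2=52.7, 8.2*-0.3=-2.46 => row sum = 24.71
Total = -9.21 + -63.15 + 24.71 = -47.65

-47.65


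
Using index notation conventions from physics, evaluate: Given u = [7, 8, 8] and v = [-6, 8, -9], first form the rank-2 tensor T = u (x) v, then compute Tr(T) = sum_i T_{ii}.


The outer product gives T_{ij} = u_i v_j.
The trace (contraction) is Tr(T) = sum_i T_{ii} = sum_i u_i v_i.
Diagonal entries:
T_{11} = u_1 * v_1 = 7 * -6 = -42
T_{22} = u_2 * v_2 = 8 * 8 = 64
T_{33} = u_3 * v_3 = 8 * -9 = -72
Tr(T) = -42 + 64 + -72 = -50

-50


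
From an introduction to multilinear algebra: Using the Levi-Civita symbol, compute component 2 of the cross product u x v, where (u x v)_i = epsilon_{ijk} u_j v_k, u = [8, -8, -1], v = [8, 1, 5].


(u x v)_2 = sum_{j,k} epsilon_{2jk} u_j v_k. Only permutations of (1,2,3) contribute; the two non-zero terms are:
eps_{213} u_1 v_3 = -1 * 8 * 5 = -40
eps_{231} u_3 v_1 = 1 * -1 * 8 = -8
(u x v)_2 = -48

-48


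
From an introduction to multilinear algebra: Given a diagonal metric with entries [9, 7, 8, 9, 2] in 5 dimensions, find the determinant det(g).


For a diagonal metric, the determinant is the product of diagonal entries.
Diagonal entries: 9, 7, 8, 9, 2
det(g) = 9 * 7 * 8 * 9 * 2 = 9072

9072


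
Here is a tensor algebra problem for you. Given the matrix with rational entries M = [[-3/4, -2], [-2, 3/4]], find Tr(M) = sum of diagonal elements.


The trace is the sum of diagonal entries.
Diagonal: M[1,1] = -3/4, M[2,2] = 3/4
Tr(M) = -3/4 + 3/4
Computing step by step:
After adding M[1,1]: -3/4
After adding M[2,2]: 0
Tr(M) = 0

0


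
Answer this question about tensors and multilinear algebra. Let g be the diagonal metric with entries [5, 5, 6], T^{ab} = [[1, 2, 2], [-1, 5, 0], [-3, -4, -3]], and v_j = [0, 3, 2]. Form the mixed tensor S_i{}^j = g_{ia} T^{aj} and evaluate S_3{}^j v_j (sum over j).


Step 1: lower the first index. For a diagonal metric, g_{ia} T^{aj} = g_{ii} T^{ij} (no sum on i).
g_{33} = 6
S_3{}^1 = 6 * T^{31} = 6 * -3 = -18
S_3{}^2 = 6 * T^{32} = 6 * -4 = -24
S_3{}^3 = 6 * T^{33} = 6 * -3 = -18
Step 2: contract S_3{}^j with v_j.
S_3{}^1 * v_1 = -18 * 0 = 0
S_3{}^2 * v_2 = -24 * 3 = -72
S_3{}^3 * v_3 = -18 * 2 = -36
Result = 0 + -72 + -36 = -108

-108


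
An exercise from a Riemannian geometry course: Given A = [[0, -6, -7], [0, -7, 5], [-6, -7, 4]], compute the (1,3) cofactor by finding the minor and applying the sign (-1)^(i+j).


To find cofactor C_{13}, delete row 1 and column 3.
The resulting 2x2 submatrix is: [[0, -7], [-6, -7]]
Minor M_{13} = 0*-7 - -7*-6
  = 0 - 42 = -42
Sign = (-1)^(1+3) = (-1)^4 = 1
Cofactor C_{13} = 1 * -42 = -42

-42


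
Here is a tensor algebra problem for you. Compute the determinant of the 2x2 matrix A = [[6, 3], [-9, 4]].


For a 2x2 matrix [[a, b], [c, d]], det = a*d - b*c.
a = 6, b = 3, c = -9, d = 4
a*d = 6 * 4 = 24
b*c = 3 * -9 = -27
det = 24 - -27 = 51

51


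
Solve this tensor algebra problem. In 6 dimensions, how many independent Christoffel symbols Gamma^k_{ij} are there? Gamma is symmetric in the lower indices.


Christoffel symbols Gamma^k_{ij} are symmetric in i,j, so there are d * d(d+1)/2 independent symbols.
d = 6
d(d+1)/2 = 6 * 7 / 2 = 21
Total = 6 * 21 = 126

126


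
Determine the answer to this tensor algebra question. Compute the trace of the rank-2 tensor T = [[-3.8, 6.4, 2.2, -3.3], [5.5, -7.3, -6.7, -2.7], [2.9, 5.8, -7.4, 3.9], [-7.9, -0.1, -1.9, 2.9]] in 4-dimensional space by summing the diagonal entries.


The contraction (trace) of a rank-2 tensor is the sum of its diagonal elements.
Diagonal entries: A[1,1] = -3.8, A[2,2] = -7.3, A[3,3] = -7.4, A[4,4] = 2.9
Tr(A) = -3.8 + -7.3 + -7.4 + 2.9 = -15.6

-15.6


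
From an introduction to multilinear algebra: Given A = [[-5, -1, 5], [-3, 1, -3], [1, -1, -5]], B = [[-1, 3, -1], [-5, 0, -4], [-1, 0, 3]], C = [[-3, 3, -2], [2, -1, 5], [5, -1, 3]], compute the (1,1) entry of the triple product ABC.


(ABC)_{11} = sum_m (AB)_{1m} C_{m1}. First compute row 1 of AB.
(AB)_{11} = -5*-1 + -1*-5 + 5*-1 = 5
(AB)_{12} = -5*3 + -1*0 + 5*0 = -15
(AB)_{13} = -5*-1 + -1*-4 + 5*3 = 24
Now contract with column 1 of C:
(AB)_{11} * C_{11} = 5 * -3 = -15
(AB)_{12} * C_{21} = -15 * 2 = -30
(AB)_{13} * C_{31} = 24 * 5 = 120
(ABC)_{11} = -15 + -30 + 120 = 75

75


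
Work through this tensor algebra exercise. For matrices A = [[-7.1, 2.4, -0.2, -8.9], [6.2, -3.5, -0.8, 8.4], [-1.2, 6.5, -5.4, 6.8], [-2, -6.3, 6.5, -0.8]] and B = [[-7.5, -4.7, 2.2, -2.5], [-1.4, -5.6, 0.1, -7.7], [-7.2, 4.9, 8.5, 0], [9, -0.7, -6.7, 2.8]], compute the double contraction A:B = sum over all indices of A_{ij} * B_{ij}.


A:B = sum over all i,j of A_{ij} * B_{ij}.
Row 1: -7.1*-7.5=53.25, 2.4*-4.7=-11.28, -0.2*2.2=-0.44, -8.9*-2.5=22.25 => row sum = 63.78
Row 2: 6.2*-1.4=-8.68, -3.5*-5.6=19.6, -0.8*0.1=-0.08, 8.4*-7.7=-64.68 => row sum = -53.84
Row 3: -1.2*-7.2=8.64, 6.5*4.9=31.85, -5.4*8.5=-45.9, 6.8*0=0 => row sum = -5.41
Row 4: -2*9=-18, -6.3*-0.7=4.41, 6.5*-6.7=-43.55, -0.8*2.8=-2.24 => row sum = -59.38
Total = 63.78 + -53.84 + -5.41 + -59.38 = -54.85

-54.85


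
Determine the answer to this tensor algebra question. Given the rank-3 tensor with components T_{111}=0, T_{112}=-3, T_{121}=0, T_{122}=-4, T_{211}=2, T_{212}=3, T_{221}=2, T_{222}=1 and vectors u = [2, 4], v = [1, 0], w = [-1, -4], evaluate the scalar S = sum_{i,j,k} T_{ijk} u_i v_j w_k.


S = sum over i,j,k of T_{ijk} u_i v_j w_k. Expanding all 8 terms:
T_{111}*u_1*v_1*w_1 = 0*2*1*-1 = 0  (running total: 0)
T_{112}*u_1*v_1*w_2 = -3*2*1*-4 = 24  (running total: 24)
T_{121}*u_1*v_2*w_1 = 0*2*0*-1 = 0  (running total: 24)
T_{122}*u_1*v_2*w_2 = -4*2*0*-4 = 0  (running total: 24)
T_{211}*u_2*v_1*w_1 = 2*4*1*-1 = -8  (running total: 16)
T_{212}*u_2*v_1*w_2 = 3*4*1*-4 = -48  (running total: -32)
T_{221}*u_2*v_2*w_1 = 2*4*0*-1 = 0  (running total: -32)
T_{222}*u_2*v_2*w_2 = 1*4*0*-4 = 0  (running total: -32)
S = -32

-32


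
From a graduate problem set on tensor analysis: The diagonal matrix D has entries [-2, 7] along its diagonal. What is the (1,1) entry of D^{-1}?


For a diagonal matrix, the inverse has entries (D^{-1})_{ii} = 1/d_{ii}.
The diagonal entries are: d_{11} = -2, d_{22} = 7
We need (D^{-1})_{11} = 1/d_{11} = 1/-2 = -1/2

-1/2


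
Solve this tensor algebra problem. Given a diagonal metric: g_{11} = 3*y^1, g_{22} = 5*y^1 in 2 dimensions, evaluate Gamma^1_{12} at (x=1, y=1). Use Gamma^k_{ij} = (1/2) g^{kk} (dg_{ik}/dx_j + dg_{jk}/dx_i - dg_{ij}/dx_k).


For a diagonal metric, Gamma^k_{ij} = (1/2) g^{kk} (dg_{ik}/dx_j + dg_{jk}/dx_i - dg_{ij}/dx_k).
The metric is diagonal, so g_{ab} = 0 for a != b.
At the given point: g_{11} = 3, g_{22} = 5
g^{11} = 1/3
dg_{11}/dx_2 = dg_{11}/dx_2 = 3
dg_{21}/dx_1 = 0 (off-diagonal)
dg_{12}/dx_1 = 0 (off-diagonal)
Numerator = 3 + 0 - 0 = 3
Gamma^1_{12} = 3 / (2 * 3) = 1/2

1/2


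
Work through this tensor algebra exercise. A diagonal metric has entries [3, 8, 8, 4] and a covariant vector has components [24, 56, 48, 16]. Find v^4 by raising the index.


To raise an index with a diagonal metric: v^i = v_i / g_{ii}.
For index 4: v_4 = 16, g_{44} = 4
v^4 = 16 / 4 = 4

4


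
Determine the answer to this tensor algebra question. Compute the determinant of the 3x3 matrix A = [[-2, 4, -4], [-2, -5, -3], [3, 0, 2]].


Expanding along the first row, det(A) = a11*M_11 - a12*M_12 + a13*M_13, where M_1j is the (1,j) minor.
Minor M_11 = -5*2 - -3*0 = -10
Minor M_12 = -2*2 - -3*3 = 5
Minor M_13 = -2*0 - -5*3 = 15
det = -2*(-10) - 4*(5) + -4*(15)
    = 20 - 20 + -60
    = -60

-60


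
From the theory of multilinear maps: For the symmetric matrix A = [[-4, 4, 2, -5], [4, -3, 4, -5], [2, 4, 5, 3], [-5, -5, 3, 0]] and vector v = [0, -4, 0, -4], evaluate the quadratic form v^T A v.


First compute Av:
(Av)_1 = -4*0 + 4*-4 + 2*0 + -5*-4 = 4
(Av)_2 = 4*0 + -3*-4 + 4*0 + -5*-4 = 32
(Av)_3 = 2*0 + 4*-4 + 5*0 + 3*-4 = -28
(Av)_4 = -5*0 + -5*-4 + 3*0 + 0*-4 = 20
Av = [4, 32, -28, 20]
Then v^T (Av) = 0*4 + -4*32 + 0*-28 + -4*20
= 0 + -128 + 0 + -80 = -208

-208


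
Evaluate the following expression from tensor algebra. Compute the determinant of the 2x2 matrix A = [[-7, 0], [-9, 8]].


For a 2x2 matrix [[a, b], [c, d]], det = a*d - b*c.
a = -7, b = 0, c = -9, d = 8
a*d = -7 * 8 = -56
b*c = 0 * -9 = 0
det = -56 - 0 = -56

-56


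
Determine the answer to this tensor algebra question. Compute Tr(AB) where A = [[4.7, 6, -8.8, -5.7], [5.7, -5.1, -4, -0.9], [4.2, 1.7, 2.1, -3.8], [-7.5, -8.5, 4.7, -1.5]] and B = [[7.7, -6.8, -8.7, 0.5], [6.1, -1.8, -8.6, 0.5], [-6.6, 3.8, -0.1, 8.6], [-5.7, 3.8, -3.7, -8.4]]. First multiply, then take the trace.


Tr(AB) = sum_i (AB)_{ii} where (AB)_{ii} = sum_k A_{ik} B_{ki}.
(AB)_{11} = 4.7*7.7 + 6*6.1 + -8.8*-6.6 + -5.7*-5.7 = 163.36
(AB)_{22} = 5.7*-6.8 + -5.1*-1.8 + -4*3.8 + -0.9*3.8 = -48.2
(AB)_{33} = 4.2*-8.7 + 1.7*-8.6 + 2.1*-0.1 + -3.8*-3.7 = -37.31
(AB)_{44} = -7.5*0.5 + -8.5*0.5 + 4.7*8.6 + -1.5*-8.4 = 45.02
Tr(AB) = 163.36 + -48.2 + -37.31 + 45.02 = 122.87

122.87


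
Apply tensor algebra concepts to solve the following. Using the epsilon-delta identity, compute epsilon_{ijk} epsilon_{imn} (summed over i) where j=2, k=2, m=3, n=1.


Using the identity: epsilon_{ijk} epsilon_{imn} = delta_{jm} delta_{kn} - delta_{jn} delta_{km}.
delta_{23} = 0
delta_{21} = 0
delta_{21} = 0
delta_{23} = 0
Result = 0 * 0 - 0 * 0 = 0 - 0 = 0

0


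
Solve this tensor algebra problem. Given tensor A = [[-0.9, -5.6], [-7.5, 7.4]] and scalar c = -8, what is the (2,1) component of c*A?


Scalar multiplication: (cA)_{ij} = c * A_{ij}.
c = -8
A_{21} = -7.5
(cA)_{21} = -8 * -7.5 = 60

60


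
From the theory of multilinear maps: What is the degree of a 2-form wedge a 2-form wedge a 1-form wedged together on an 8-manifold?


The degree of a wedge product is the sum of the degrees of the individual forms.
Degrees: 2, 2, 1
Total degree = 2 + 2 + 1 = 5

5


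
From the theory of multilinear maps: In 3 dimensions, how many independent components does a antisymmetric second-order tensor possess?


A antisymmetric rank-2 tensor in d dimensions has d(d-1)/2 independent components.
d = 3
d(d-1)/2 = 3 * 2 / 2 = 6 / 2 = 3

3


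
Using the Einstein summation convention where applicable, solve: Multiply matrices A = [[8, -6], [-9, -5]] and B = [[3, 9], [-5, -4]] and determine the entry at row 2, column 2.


(AB)_{ij} = sum_k A_{ik} B_{kj}.
For i=2, j=2:
A_{21} * B_{12} = -9 * 9 = -81
A_{22} * B_{22} = -5 * -4 = 20
Sum = -81 + 20 = -61

-61


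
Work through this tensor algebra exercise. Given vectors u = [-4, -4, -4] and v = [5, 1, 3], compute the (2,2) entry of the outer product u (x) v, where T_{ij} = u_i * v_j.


The outer product entry T_{ij} = u_i * v_j.
We need i=2, j=2.
u_2 = -4, v_2 = 1
T_{2,2} = -4 * 1 = -4

-4


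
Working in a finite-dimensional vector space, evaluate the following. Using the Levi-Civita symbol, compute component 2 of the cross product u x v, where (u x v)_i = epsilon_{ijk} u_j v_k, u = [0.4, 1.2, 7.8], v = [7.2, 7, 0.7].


(u x v)_2 = sum_{j,k} epsilon_{2jk} u_j v_k. Only permutations of (1,2,3) contribute; the two non-zero terms are:
eps_{213} u_1 v_3 = -1 * 0.4 * 0.7 = -0.28
eps_{231} u_3 v_1 = 1 * 7.8 * 7.2 = 56.16
(u x v)_2 = 55.88

55.88


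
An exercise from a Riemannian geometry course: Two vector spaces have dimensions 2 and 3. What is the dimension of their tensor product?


The dimension of a tensor product is the product of dimensions.
dim(V) = 2, dim(W) = 3
dim(V (x) W) = 2 * 3 = 6

6


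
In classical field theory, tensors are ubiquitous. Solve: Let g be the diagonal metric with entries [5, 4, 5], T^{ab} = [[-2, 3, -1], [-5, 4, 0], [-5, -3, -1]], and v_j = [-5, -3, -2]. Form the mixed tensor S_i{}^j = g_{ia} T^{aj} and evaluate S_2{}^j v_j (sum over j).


Step 1: lower the first index. For a diagonal metric, g_{ia} T^{aj} = g_{ii} T^{ij} (no sum on i).
g_{22} = 4
S_2{}^1 = 4 * T^{21} = 4 * -5 = -20
S_2{}^2 = 4 * T^{22} = 4 * 4 = 16
S_2{}^3 = 4 * T^{23} = 4 * 0 = 0
Step 2: contract S_2{}^j with v_j.
S_2{}^1 * v_1 = -20 * -5 = 100
S_2{}^2 * v_2 = 16 * -3 = -48
S_2{}^3 * v_3 = 0 * -2 = 0
Result = 100 + -48 + 0 = 52

52


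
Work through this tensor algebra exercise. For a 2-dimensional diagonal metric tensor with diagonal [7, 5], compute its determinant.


For a diagonal metric, the determinant is the product of diagonal entries.
Diagonal entries: 7, 5
det(g) = 7 * 5 = 35

35


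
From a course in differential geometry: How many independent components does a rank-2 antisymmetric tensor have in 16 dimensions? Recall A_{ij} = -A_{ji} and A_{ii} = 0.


An antisymmetric rank-2 tensor satisfies A_{ij} = -A_{ji}, so diagonal entries are zero.
The independent components are the upper-triangular entries: C(n, 2) = n(n-1)/2.
n = 16
C(16, 2) = 16 * 15 / 2 = 240 / 2 = 120

120


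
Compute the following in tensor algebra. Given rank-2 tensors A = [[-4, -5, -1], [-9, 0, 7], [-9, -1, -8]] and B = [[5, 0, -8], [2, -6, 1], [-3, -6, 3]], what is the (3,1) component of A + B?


Tensor addition is component-wise: (A + B)_{ij} = A_{ij} + B_{ij}.
A_{31} = -9
B_{31} = -3
(A + B)_{31} = -9 + -3 = -12

-12


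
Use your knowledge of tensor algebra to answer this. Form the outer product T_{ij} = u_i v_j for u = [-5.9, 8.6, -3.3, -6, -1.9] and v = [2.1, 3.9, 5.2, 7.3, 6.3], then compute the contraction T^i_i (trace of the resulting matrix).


The outer product gives T_{ij} = u_i v_j.
The trace (contraction) is Tr(T) = sum_i T_{ii} = sum_i u_i v_i.
Diagonal entries:
T_{11} = u_1 * v_1 = -5.9 * 2.1 = -12.39
T_{22} = u_2 * v_2 = 8.6 * 3.9 = 33.54
T_{33} = u_3 * v_3 = -3.3 * 5.2 = -17.16
T_{44} = u_4 * v_4 = -6 * 7.3 = -43.8
T_{55} = u_5 * v_5 = -1.9 * 6.3 = -11.97
Tr(T) = -12.39 + 33.54 + -17.16 + -43.8 + -11.97 = -51.78

-51.78
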